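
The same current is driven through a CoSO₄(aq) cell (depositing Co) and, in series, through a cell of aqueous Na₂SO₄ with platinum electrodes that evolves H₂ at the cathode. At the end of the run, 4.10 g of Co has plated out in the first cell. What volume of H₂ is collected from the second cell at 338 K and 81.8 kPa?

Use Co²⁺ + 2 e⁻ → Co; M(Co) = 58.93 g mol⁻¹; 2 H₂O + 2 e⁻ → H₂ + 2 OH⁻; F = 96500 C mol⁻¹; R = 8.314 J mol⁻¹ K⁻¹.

n(Co) = 4.10 / 58.93 = 0.06957 mol, so n(e⁻) = 2 × 0.06957 = 0.1391 mol.
The cells are in series, so the same 0.1391 mol of electrons passes through the second cell.
2 H₂O + 2 e⁻ → H₂ + 2 OH⁻ — 2 mol e⁻ per mol H₂, so n(H₂) = 0.1391/2 = 0.06957 mol.
V = nRT/P = (0.06957 × 8.314 × 338) / (81.8 × 10³) = 0.00239 m³ = 2.39 L.

2.39 L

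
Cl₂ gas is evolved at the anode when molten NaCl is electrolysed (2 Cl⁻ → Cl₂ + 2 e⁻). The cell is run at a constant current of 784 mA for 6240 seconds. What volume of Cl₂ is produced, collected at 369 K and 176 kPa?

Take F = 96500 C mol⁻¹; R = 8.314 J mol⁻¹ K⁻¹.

0.442 L

Q = I·t = 0.7840 A × 6240.0 s = 4892 C.
n(e⁻) = Q/F = 4892 / 96500 = 0.05070 mol.
2 electrons are transferred per Cl₂ molecule, so n(Cl₂) = 0.05070 / 2 = 0.02535 mol.
V = nRT/P = (0.02535 × 8.314 × 369) / (176 × 10³ Pa) = 4.42 × 10⁻⁴ m³ = 0.442 L.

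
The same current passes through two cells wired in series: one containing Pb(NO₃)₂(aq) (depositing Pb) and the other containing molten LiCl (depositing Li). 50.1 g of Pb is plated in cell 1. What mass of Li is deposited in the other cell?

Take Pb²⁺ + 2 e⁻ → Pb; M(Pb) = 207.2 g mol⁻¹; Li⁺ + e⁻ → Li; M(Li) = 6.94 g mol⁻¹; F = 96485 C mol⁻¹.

n(Pb) = 50.1 / 207.2 = 0.2418 mol.
Since Pb²⁺ + 2 e⁻ → Pb, n(e⁻) passed = 2 × 0.2418 = 0.4836 mol.
Cells in series carry the same charge, so the same 0.4836 mol of electrons passes through cell 2.
Li⁺ + e⁻ → Li, so n(Li) = 0.4836 / 1 = 0.4836 mol.
m(Li) = 0.4836 × 6.94 = 3.36 g.

3.36 g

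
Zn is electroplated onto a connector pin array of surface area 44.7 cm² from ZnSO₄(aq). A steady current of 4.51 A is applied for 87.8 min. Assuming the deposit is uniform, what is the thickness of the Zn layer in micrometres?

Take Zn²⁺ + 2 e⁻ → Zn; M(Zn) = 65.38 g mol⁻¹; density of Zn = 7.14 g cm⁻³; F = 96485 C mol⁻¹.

Q = I·t = 4.510 × 5268.0 = 23760 C; n(e⁻) = 0.2462 mol.
n(Zn) = n(e⁻)/2 = 0.1231 mol, so m = 0.1231 × 65.38 = 8.050 g.
Volume = m/ρ = 8.050 / 7.14 = 1.127 cm³.
Thickness = V/A = 1.127 / 44.7 = 0.0252 cm = 252 μm.

252 μm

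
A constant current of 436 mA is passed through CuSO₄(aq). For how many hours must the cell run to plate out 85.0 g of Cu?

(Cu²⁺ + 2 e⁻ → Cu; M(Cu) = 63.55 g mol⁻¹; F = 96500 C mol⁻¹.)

n(Cu) = m/M = 85.0 / 63.55 = 1.338 mol.
Each Cu atom requires 2 electrons, so n(e⁻) = 2 × 1.338 = 2.675 mol.
Q = n(e⁻)·F = 2.675 × 96500 = 258100 C.
t = Q/I = 258100 / 0.4360 A = 592100 s = 164 h.

164 h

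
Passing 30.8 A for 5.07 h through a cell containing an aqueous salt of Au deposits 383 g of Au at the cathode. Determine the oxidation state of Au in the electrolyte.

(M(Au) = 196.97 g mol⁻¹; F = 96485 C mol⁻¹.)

Q = I·t = 30.80 A × 18252 s = 562200 C, so n(e⁻) = 562200/96485 = 5.826 mol.
n(Au) deposited = 383 / 196.97 = 1.944 mol.
Electrons per atom = n(e⁻)/n(Au) = 5.826 / 1.944 = 3.00 ≈ 3, so the ion is Au³⁺.

+3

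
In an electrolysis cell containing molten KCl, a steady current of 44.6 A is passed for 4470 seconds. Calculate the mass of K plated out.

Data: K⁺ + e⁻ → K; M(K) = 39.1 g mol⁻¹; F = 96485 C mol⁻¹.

Q = I·t = 44.60 A × 4470.0 s = 199400 C.
n(e⁻) = Q/F = 199400 / 96485 = 2.066 mol.
K⁺ + e⁻ → K, so n(K) = n(e⁻)/1 = 2.066 mol.
m = n·M = 2.066 × 39.1 = 80.8 g.

80.8 g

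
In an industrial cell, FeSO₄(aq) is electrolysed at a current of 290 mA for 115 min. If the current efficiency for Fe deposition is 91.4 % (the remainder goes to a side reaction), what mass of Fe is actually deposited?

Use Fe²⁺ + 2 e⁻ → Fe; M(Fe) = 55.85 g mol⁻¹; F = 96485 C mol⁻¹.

Q = I·t = 0.2900 × 6900.0 = 2001 C.
n(e⁻) = 2001/96485 = 0.02074 mol; theoretically n(Fe) = 0.02074/2 = 0.01037 mol, m_theo = 0.5791 g.
At 91.4 % efficiency, m_actual = 0.914 × 0.5791 = 0.529 g.

0.529 g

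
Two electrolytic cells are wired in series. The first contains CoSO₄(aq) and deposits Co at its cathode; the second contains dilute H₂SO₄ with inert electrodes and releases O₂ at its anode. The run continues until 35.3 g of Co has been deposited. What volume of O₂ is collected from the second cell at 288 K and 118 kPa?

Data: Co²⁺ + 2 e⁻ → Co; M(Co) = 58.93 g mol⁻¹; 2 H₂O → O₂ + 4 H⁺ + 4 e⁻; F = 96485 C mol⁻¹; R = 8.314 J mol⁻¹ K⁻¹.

6.08 L

n(Co) = 35.3 / 58.93 = 0.5990 mol, so n(e⁻) = 2 × 0.5990 = 1.198 mol.
The cells are in series, so the same 1.198 mol of electrons passes through the second cell.
2 H₂O → O₂ + 4 H⁺ + 4 e⁻ — 4 mol e⁻ per mol O₂, so n(O₂) = 1.198/4 = 0.2995 mol.
V = nRT/P = (0.2995 × 8.314 × 288) / (118 × 10³) = 0.00608 m³ = 6.08 L.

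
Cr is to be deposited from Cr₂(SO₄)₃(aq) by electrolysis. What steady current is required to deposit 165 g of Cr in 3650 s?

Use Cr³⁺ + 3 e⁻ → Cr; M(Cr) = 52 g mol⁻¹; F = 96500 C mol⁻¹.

252 A

n(Cr) = 165 / 52 = 3.173 mol.
n(e⁻) = 3 × 3.173 = 9.519 mol.
Q = n(e⁻)·F = 9.519 × 96500 = 918600 C.
I = Q/t = 918600 / 3650.0 s = 252 A.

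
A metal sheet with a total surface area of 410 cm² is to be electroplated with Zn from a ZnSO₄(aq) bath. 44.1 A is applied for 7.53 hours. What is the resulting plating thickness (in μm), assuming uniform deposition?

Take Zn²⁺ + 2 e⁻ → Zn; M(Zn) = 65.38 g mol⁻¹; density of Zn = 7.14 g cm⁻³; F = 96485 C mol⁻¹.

1380 μm

Q = I·t = 44.10 × 27108 = 1195000 C; n(e⁻) = 12.39 mol.
n(Zn) = n(e⁻)/2 = 6.195 mol, so m = 6.195 × 65.38 = 405.0 g.
Volume = m/ρ = 405.0 / 7.14 = 56.73 cm³.
Thickness = V/A = 56.73 / 410 = 0.138 cm = 1380 μm.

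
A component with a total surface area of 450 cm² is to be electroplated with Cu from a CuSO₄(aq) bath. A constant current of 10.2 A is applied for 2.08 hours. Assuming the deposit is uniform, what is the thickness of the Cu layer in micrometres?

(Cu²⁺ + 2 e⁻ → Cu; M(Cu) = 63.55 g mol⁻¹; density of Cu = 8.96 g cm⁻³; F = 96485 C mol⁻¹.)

Q = I·t = 10.20 × 7488.0 = 76380 C; n(e⁻) = 0.7916 mol.
n(Cu) = n(e⁻)/2 = 0.3958 mol, so m = 0.3958 × 63.55 = 25.15 g.
Volume = m/ρ = 25.15 / 8.96 = 2.807 cm³.
Thickness = V/A = 2.807 / 450 = 0.00624 cm = 62.4 μm.

62.4 μm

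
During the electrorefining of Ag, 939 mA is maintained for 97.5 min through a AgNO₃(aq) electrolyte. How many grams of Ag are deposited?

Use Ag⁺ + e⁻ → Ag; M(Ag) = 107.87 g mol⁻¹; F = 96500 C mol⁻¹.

Q = I·t = 0.9390 A × 5850.0 s = 5493 C.
n(e⁻) = Q/F = 5493 / 96500 = 0.05692 mol.
Ag⁺ + e⁻ → Ag, so n(Ag) = n(e⁻)/1 = 0.05692 mol.
m = n·M = 0.05692 × 107.87 = 6.14 g.

6.14 g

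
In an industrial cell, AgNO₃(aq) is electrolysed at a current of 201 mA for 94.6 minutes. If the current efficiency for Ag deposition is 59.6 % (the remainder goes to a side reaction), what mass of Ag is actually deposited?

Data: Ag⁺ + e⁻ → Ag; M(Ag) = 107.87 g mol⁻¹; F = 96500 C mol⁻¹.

Q = I·t = 0.2010 × 5676.0 = 1141 C.
n(e⁻) = 1141/96500 = 0.01182 mol; theoretically n(Ag) = 0.01182/1 = 0.01182 mol, m_theo = 1.275 g.
At 59.6 % efficiency, m_actual = 0.596 × 1.275 = 0.760 g.

0.760 g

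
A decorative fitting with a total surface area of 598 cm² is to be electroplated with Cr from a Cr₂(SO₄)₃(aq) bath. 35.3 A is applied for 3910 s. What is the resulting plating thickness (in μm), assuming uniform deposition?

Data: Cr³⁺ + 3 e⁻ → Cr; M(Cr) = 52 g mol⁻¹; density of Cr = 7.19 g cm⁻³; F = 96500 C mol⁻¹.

57.7 μm

Q = I·t = 35.30 × 3910.0 = 138000 C; n(e⁻) = 1.430 mol.
n(Cr) = n(e⁻)/3 = 0.4768 mol, so m = 0.4768 × 52 = 24.79 g.
Volume = m/ρ = 24.79 / 7.19 = 3.448 cm³.
Thickness = V/A = 3.448 / 598 = 0.00577 cm = 57.7 μm.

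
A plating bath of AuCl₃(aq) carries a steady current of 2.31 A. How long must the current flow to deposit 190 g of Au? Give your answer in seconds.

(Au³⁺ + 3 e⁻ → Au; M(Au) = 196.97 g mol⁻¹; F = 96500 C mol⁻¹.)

n(Au) = m/M = 190 / 196.97 = 0.9646 mol.
Each Au atom requires 3 electrons, so n(e⁻) = 3 × 0.9646 = 2.894 mol.
Q = n(e⁻)·F = 2.894 × 96500 = 279300 C.
t = Q/I = 279300 / 2.310 A = 120900 s.

1.21 × 10⁵ s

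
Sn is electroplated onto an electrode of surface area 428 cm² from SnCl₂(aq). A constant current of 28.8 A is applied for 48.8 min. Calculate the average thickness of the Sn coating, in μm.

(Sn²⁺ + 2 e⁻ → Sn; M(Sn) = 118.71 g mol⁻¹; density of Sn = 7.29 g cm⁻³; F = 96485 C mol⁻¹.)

166 μm

Q = I·t = 28.80 × 2928.0 = 84330 C; n(e⁻) = 0.8740 mol.
n(Sn) = n(e⁻)/2 = 0.4370 mol, so m = 0.4370 × 118.71 = 51.88 g.
Volume = m/ρ = 51.88 / 7.29 = 7.116 cm³.
Thickness = V/A = 7.116 / 428 = 0.0166 cm = 166 μm.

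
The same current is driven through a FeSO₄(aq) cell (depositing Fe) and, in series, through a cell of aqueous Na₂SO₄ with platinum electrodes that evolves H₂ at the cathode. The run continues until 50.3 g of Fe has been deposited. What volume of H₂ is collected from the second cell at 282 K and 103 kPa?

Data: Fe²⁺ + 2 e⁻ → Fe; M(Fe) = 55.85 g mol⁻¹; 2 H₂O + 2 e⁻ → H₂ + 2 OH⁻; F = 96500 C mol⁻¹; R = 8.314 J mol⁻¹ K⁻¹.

20.5 L

n(Fe) = 50.3 / 55.85 = 0.9006 mol, so n(e⁻) = 2 × 0.9006 = 1.801 mol.
The cells are in series, so the same 1.801 mol of electrons passes through the second cell.
2 H₂O + 2 e⁻ → H₂ + 2 OH⁻ — 2 mol e⁻ per mol H₂, so n(H₂) = 1.801/2 = 0.9006 mol.
V = nRT/P = (0.9006 × 8.314 × 282) / (103 × 10³) = 0.0205 m³ = 20.5 L.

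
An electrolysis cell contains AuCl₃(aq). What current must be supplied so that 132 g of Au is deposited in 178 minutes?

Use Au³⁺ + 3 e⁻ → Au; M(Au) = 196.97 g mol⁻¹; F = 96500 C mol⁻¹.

n(Au) = 132 / 196.97 = 0.6702 mol.
n(e⁻) = 3 × 0.6702 = 2.010 mol.
Q = n(e⁻)·F = 2.010 × 96500 = 194000 C.
I = Q/t = 194000 / 10680 s = 18.2 A.

18.2 A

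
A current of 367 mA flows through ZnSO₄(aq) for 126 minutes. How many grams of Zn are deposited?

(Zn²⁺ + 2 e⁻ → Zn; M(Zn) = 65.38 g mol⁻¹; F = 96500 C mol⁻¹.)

0.940 g

Q = I·t = 0.3670 A × 7560.0 s = 2775 C.
n(e⁻) = Q/F = 2775 / 96500 = 0.02875 mol.
Zn²⁺ + 2 e⁻ → Zn, so n(Zn) = n(e⁻)/2 = 0.01438 mol.
m = n·M = 0.01438 × 65.38 = 0.940 g.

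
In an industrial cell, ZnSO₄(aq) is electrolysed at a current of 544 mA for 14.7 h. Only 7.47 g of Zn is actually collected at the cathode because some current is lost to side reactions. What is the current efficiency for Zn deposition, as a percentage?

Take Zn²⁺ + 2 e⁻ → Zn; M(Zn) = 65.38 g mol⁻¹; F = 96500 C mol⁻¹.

Q = I·t = 0.5440 × 52920 = 28790 C; n(e⁻) = 28790/96500 = 0.2983 mol.
Theoretical n(Zn) = n(e⁻)/2 = 0.1492 mol, i.e. m_theo = 0.1492 × 65.38 = 9.752 g.
Efficiency = m_actual / m_theo = 7.47 / 9.752 = 76.6 %.

76.6 %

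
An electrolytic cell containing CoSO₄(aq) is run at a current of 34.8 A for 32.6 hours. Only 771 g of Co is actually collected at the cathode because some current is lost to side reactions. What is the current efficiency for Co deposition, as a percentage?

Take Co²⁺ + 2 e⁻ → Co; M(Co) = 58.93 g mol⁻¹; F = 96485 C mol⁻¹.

Q = I·t = 34.80 × 117360 = 4084000 C; n(e⁻) = 4084000/96485 = 42.33 mol.
Theoretical n(Co) = n(e⁻)/2 = 21.16 mol, i.e. m_theo = 21.16 × 58.93 = 1247 g.
Efficiency = m_actual / m_theo = 771 / 1247 = 61.8 %.

61.8 %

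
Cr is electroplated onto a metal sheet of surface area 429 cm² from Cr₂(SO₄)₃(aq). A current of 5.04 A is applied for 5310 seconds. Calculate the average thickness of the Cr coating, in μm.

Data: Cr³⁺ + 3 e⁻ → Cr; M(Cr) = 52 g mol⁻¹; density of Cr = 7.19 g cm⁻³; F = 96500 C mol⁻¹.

Q = I·t = 5.040 × 5310.0 = 26760 C; n(e⁻) = 0.2773 mol.
n(Cr) = n(e⁻)/3 = 0.09244 mol, so m = 0.09244 × 52 = 4.807 g.
Volume = m/ρ = 4.807 / 7.19 = 0.6686 cm³.
Thickness = V/A = 0.6686 / 429 = 0.00156 cm = 15.6 μm.

15.6 μm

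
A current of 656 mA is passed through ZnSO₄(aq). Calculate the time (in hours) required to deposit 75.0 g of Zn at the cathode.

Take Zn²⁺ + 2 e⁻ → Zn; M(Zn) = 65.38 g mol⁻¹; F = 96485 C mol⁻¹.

n(Zn) = m/M = 75.0 / 65.38 = 1.147 mol.
Each Zn atom requires 2 electrons, so n(e⁻) = 2 × 1.147 = 2.294 mol.
Q = n(e⁻)·F = 2.294 × 96485 = 221400 C.
t = Q/I = 221400 / 0.6560 A = 337400 s = 93.7 h.

93.7 h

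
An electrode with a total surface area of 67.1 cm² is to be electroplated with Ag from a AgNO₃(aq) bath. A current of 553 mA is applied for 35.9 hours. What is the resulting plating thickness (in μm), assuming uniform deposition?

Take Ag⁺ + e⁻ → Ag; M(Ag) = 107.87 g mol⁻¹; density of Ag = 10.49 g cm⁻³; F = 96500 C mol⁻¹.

1140 μm

Q = I·t = 0.5530 × 129240 = 71470 C; n(e⁻) = 0.7406 mol.
n(Ag) = n(e⁻)/1 = 0.7406 mol, so m = 0.7406 × 107.87 = 79.89 g.
Volume = m/ρ = 79.89 / 10.49 = 7.616 cm³.
Thickness = V/A = 7.616 / 67.1 = 0.114 cm = 1140 μm.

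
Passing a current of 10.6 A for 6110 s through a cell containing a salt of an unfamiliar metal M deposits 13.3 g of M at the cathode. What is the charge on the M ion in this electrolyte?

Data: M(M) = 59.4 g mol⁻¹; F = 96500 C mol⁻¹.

Q = I·t = 10.60 A × 6110.0 s = 64770 C, so n(e⁻) = 64770/96500 = 0.6712 mol.
n(M) deposited = 13.3 / 59.4 = 0.2239 mol.
Electrons per atom = n(e⁻)/n(M) = 0.6712 / 0.2239 = 3.00 ≈ 3, so the ion is M³⁺.

+3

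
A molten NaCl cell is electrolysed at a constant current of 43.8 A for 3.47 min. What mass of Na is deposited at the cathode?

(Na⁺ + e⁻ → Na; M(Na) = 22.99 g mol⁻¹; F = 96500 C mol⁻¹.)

Q = I·t = 43.80 A × 208.20 s = 9119 C.
n(e⁻) = Q/F = 9119 / 96500 = 0.09450 mol.
Na⁺ + e⁻ → Na, so n(Na) = n(e⁻)/1 = 0.09450 mol.
m = n·M = 0.09450 × 22.99 = 2.17 g.

2.17 g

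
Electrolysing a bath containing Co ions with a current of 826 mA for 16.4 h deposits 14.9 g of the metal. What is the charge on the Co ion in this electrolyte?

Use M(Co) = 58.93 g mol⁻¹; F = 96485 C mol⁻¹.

Q = I·t = 0.8260 A × 59040 s = 48770 C, so n(e⁻) = 48770/96485 = 0.5054 mol.
n(Co) deposited = 14.9 / 58.93 = 0.2528 mol.
Electrons per atom = n(e⁻)/n(Co) = 0.5054 / 0.2528 = 2.00 ≈ 2, so the ion is Co²⁺.

+2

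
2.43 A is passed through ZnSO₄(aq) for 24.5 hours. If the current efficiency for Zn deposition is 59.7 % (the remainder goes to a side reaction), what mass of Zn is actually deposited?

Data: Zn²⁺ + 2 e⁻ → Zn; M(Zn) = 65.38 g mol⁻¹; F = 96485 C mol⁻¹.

Q = I·t = 2.430 × 88200 = 214300 C.
n(e⁻) = 214300/96485 = 2.221 mol; theoretically n(Zn) = 2.221/2 = 1.111 mol, m_theo = 72.62 g.
At 59.7 % efficiency, m_actual = 0.597 × 72.62 = 43.4 g.

43.4 g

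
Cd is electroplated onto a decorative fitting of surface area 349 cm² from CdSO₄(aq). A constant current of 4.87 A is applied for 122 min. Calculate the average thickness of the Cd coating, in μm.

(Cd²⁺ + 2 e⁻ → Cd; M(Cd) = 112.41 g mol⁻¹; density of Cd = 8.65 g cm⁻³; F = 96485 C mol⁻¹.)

68.8 μm

Q = I·t = 4.870 × 7320.0 = 35650 C; n(e⁻) = 0.3695 mol.
n(Cd) = n(e⁻)/2 = 0.1847 mol, so m = 0.1847 × 112.41 = 20.77 g.
Volume = m/ρ = 20.77 / 8.65 = 2.401 cm³.
Thickness = V/A = 2.401 / 349 = 0.00688 cm = 68.8 μm.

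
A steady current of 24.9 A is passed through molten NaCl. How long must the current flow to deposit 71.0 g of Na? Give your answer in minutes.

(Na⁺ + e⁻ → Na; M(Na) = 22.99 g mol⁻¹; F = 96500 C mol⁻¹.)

199 min

n(Na) = m/M = 71.0 / 22.99 = 3.088 mol.
Each Na atom requires 1 electron, so n(e⁻) = 1 × 3.088 = 3.088 mol.
Q = n(e⁻)·F = 3.088 × 96500 = 298000 C.
t = Q/I = 298000 / 24.90 A = 11970 s = 199 min.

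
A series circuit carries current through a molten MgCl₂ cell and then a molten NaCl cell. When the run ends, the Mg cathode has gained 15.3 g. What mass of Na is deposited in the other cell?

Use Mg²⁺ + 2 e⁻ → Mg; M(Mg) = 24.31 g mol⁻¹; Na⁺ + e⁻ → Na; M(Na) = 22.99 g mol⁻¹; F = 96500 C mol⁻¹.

28.9 g

n(Mg) = 15.3 / 24.31 = 0.6294 mol.
Since Mg²⁺ + 2 e⁻ → Mg, n(e⁻) passed = 2 × 0.6294 = 1.259 mol.
Cells in series carry the same charge, so the same 1.259 mol of electrons passes through cell 2.
Na⁺ + e⁻ → Na, so n(Na) = 1.259 / 1 = 1.259 mol.
m(Na) = 1.259 × 22.99 = 28.9 g.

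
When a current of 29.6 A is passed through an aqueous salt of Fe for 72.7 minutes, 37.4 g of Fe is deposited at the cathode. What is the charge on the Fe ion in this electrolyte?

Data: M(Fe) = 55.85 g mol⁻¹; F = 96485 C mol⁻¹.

+2

Q = I·t = 29.60 A × 4362.0 s = 129100 C, so n(e⁻) = 129100/96485 = 1.338 mol.
n(Fe) deposited = 37.4 / 55.85 = 0.6697 mol.
Electrons per atom = n(e⁻)/n(Fe) = 1.338 / 0.6697 = 2.00 ≈ 2, so the ion is Fe²⁺.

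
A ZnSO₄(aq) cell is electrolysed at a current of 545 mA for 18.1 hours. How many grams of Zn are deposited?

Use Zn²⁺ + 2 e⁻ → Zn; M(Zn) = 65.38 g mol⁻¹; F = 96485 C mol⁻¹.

Q = I·t = 0.5450 A × 65160 s = 35510 C.
n(e⁻) = Q/F = 35510 / 96485 = 0.3681 mol.
Zn²⁺ + 2 e⁻ → Zn, so n(Zn) = n(e⁻)/2 = 0.1840 mol.
m = n·M = 0.1840 × 65.38 = 12.0 g.

12.0 g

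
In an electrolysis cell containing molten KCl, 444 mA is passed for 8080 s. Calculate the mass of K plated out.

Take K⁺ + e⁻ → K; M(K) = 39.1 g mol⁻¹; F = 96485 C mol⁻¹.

Q = I·t = 0.4440 A × 8080.0 s = 3588 C.
n(e⁻) = Q/F = 3588 / 96485 = 0.03718 mol.
K⁺ + e⁻ → K, so n(K) = n(e⁻)/1 = 0.03718 mol.
m = n·M = 0.03718 × 39.1 = 1.45 g.

1.45 g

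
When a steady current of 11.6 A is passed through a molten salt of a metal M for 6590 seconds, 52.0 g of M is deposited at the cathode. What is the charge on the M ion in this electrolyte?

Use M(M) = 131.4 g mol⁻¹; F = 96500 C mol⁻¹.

Q = I·t = 11.60 A × 6590.0 s = 76440 C, so n(e⁻) = 76440/96500 = 0.7922 mol.
n(M) deposited = 52.0 / 131.4 = 0.3957 mol.
Electrons per atom = n(e⁻)/n(M) = 0.7922 / 0.3957 = 2.00 ≈ 2, so the ion is M²⁺.

+2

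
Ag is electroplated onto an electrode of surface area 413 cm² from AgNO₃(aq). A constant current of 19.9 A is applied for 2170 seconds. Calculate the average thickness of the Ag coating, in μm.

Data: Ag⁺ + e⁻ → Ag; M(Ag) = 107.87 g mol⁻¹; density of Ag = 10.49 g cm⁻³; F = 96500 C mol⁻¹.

Q = I·t = 19.90 × 2170.0 = 43180 C; n(e⁻) = 0.4475 mol.
n(Ag) = n(e⁻)/1 = 0.4475 mol, so m = 0.4475 × 107.87 = 48.27 g.
Volume = m/ρ = 48.27 / 10.49 = 4.602 cm³.
Thickness = V/A = 4.602 / 413 = 0.0111 cm = 111 μm.

111 μm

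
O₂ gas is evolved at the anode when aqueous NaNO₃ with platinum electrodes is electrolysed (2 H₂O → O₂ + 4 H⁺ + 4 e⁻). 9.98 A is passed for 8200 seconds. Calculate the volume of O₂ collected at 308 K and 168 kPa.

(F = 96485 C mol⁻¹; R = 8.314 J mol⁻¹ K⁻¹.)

Q = I·t = 9.980 A × 8200.0 s = 81840 C.
n(e⁻) = Q/F = 81840 / 96485 = 0.8482 mol.
4 electrons are transferred per O₂ molecule, so n(O₂) = 0.8482 / 4 = 0.2120 mol.
V = nRT/P = (0.2120 × 8.314 × 308) / (168 × 10³ Pa) = 0.00323 m³ = 3.23 L.

3.23 L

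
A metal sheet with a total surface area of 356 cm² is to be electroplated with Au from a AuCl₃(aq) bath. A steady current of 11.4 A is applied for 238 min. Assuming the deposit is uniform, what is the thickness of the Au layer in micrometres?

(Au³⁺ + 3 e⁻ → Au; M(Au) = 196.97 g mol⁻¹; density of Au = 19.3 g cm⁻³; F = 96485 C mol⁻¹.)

161 μm

Q = I·t = 11.40 × 14280 = 162800 C; n(e⁻) = 1.687 mol.
n(Au) = n(e⁻)/3 = 0.5624 mol, so m = 0.5624 × 196.97 = 110.8 g.
Volume = m/ρ = 110.8 / 19.3 = 5.740 cm³.
Thickness = V/A = 5.740 / 356 = 0.0161 cm = 161 μm.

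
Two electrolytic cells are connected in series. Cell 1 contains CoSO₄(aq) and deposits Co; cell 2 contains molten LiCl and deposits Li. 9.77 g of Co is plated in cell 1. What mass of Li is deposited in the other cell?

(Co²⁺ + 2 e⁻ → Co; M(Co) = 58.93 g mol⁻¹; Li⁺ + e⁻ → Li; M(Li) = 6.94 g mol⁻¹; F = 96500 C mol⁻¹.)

2.30 g

n(Co) = 9.77 / 58.93 = 0.1658 mol.
Since Co²⁺ + 2 e⁻ → Co, n(e⁻) passed = 2 × 0.1658 = 0.3316 mol.
Cells in series carry the same charge, so the same 0.3316 mol of electrons passes through cell 2.
Li⁺ + e⁻ → Li, so n(Li) = 0.3316 / 1 = 0.3316 mol.
m(Li) = 0.3316 × 6.94 = 2.30 g.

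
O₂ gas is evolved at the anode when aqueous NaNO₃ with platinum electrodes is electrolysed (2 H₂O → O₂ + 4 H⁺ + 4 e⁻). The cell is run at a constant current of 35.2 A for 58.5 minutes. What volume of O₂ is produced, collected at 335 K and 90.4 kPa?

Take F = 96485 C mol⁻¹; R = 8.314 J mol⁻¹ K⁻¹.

Q = I·t = 35.20 A × 3510.0 s = 123600 C.
n(e⁻) = Q/F = 123600 / 96485 = 1.281 mol.
4 electrons are transferred per O₂ molecule, so n(O₂) = 1.281 / 4 = 0.3201 mol.
V = nRT/P = (0.3201 × 8.314 × 335) / (90.4 × 10³ Pa) = 0.00986 m³ = 9.86 L.

9.86 L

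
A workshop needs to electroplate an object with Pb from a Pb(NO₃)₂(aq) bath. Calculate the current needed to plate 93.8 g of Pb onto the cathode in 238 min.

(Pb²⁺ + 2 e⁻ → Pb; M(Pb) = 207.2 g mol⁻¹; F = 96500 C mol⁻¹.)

n(Pb) = 93.8 / 207.2 = 0.4527 mol.
n(e⁻) = 2 × 0.4527 = 0.9054 mol.
Q = n(e⁻)·F = 0.9054 × 96500 = 87370 C.
I = Q/t = 87370 / 14280 s = 6.12 A.

6.12 A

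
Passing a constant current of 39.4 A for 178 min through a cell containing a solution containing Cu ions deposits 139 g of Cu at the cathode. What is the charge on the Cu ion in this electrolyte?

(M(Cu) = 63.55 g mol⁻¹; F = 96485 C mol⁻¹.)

+2

Q = I·t = 39.40 A × 10680 s = 420800 C, so n(e⁻) = 420800/96485 = 4.361 mol.
n(Cu) deposited = 139 / 63.55 = 2.187 mol.
Electrons per atom = n(e⁻)/n(Cu) = 4.361 / 2.187 = 1.99 ≈ 2, so the ion is Cu²⁺.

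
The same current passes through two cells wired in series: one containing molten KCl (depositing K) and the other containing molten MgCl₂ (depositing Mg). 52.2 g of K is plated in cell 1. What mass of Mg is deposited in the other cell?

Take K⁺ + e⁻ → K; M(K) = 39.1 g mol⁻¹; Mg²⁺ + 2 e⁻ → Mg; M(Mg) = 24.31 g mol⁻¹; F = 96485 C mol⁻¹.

16.2 g

n(K) = 52.2 / 39.1 = 1.335 mol.
Since K⁺ + e⁻ → K, n(e⁻) passed = 1 × 1.335 = 1.335 mol.
Cells in series carry the same charge, so the same 1.335 mol of electrons passes through cell 2.
Mg²⁺ + 2 e⁻ → Mg, so n(Mg) = 1.335 / 2 = 0.6675 mol.
m(Mg) = 0.6675 × 24.31 = 16.2 g.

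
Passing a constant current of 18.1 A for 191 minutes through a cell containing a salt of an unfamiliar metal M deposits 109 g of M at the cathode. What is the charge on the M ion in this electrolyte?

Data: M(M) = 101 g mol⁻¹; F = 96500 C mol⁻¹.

Q = I·t = 18.10 A × 11460 s = 207400 C, so n(e⁻) = 207400/96500 = 2.149 mol.
n(M) deposited = 109 / 101 = 1.079 mol.
Electrons per atom = n(e⁻)/n(M) = 2.149 / 1.079 = 1.99 ≈ 2, so the ion is M²⁺.

+2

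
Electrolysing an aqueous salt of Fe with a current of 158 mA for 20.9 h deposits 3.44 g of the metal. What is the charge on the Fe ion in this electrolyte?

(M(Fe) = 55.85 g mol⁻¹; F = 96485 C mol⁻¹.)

Q = I·t = 0.1580 A × 75240 s = 11890 C, so n(e⁻) = 11890/96485 = 0.1232 mol.
n(Fe) deposited = 3.44 / 55.85 = 0.06159 mol.
Electrons per atom = n(e⁻)/n(Fe) = 0.1232 / 0.06159 = 2.00 ≈ 2, so the ion is Fe²⁺.

+2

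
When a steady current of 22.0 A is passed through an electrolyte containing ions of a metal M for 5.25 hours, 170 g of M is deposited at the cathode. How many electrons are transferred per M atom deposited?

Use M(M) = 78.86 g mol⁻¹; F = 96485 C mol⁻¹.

Q = I·t = 22.00 A × 18900 s = 415800 C, so n(e⁻) = 415800/96485 = 4.309 mol.
n(M) deposited = 170 / 78.86 = 2.156 mol.
Electrons per atom = n(e⁻)/n(M) = 4.309 / 2.156 = 2.00 ≈ 2, so the ion is M²⁺.

2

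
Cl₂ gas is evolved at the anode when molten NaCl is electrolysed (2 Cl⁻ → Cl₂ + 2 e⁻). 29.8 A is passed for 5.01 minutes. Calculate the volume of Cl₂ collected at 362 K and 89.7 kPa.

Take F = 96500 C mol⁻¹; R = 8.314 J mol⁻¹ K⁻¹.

Q = I·t = 29.80 A × 300.60 s = 8958 C.
n(e⁻) = Q/F = 8958 / 96500 = 0.09283 mol.
2 electrons are transferred per Cl₂ molecule, so n(Cl₂) = 0.09283 / 2 = 0.04641 mol.
V = nRT/P = (0.04641 × 8.314 × 362) / (89.7 × 10³ Pa) = 0.00156 m³ = 1.56 L.

1.56 L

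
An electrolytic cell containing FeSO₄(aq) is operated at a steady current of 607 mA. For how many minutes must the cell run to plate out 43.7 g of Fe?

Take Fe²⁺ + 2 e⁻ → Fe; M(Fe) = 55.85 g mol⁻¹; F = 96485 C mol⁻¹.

n(Fe) = m/M = 43.7 / 55.85 = 0.7825 mol.
Each Fe atom requires 2 electrons, so n(e⁻) = 2 × 0.7825 = 1.565 mol.
Q = n(e⁻)·F = 1.565 × 96485 = 151000 C.
t = Q/I = 151000 / 0.6070 A = 248700 s = 4150 min.

4150 min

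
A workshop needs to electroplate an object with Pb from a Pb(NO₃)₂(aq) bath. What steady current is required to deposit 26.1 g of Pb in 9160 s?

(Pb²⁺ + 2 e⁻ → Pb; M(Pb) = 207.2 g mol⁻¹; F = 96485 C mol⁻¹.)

2.65 A

n(Pb) = 26.1 / 207.2 = 0.1260 mol.
n(e⁻) = 2 × 0.1260 = 0.2519 mol.
Q = n(e⁻)·F = 0.2519 × 96485 = 24310 C.
I = Q/t = 24310 / 9160.0 s = 2.65 A.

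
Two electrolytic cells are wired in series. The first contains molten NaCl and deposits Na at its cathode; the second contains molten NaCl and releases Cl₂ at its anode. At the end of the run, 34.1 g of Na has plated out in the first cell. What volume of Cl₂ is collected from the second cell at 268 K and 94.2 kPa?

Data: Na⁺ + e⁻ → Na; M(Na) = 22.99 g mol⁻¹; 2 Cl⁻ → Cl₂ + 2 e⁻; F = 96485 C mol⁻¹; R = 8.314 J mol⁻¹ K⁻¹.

n(Na) = 34.1 / 22.99 = 1.483 mol, so n(e⁻) = 1 × 1.483 = 1.483 mol.
The cells are in series, so the same 1.483 mol of electrons passes through the second cell.
2 Cl⁻ → Cl₂ + 2 e⁻ — 2 mol e⁻ per mol Cl₂, so n(Cl₂) = 1.483/2 = 0.7416 mol.
V = nRT/P = (0.7416 × 8.314 × 268) / (94.2 × 10³) = 0.0175 m³ = 17.5 L.

17.5 L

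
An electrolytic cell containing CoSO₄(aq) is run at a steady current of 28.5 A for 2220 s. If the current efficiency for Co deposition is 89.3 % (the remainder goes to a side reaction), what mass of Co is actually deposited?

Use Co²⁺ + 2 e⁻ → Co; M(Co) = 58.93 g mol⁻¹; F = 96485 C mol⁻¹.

Q = I·t = 28.50 × 2220.0 = 63270 C.
n(e⁻) = 63270/96485 = 0.6557 mol; theoretically n(Co) = 0.6557/2 = 0.3279 mol, m_theo = 19.32 g.
At 89.3 % efficiency, m_actual = 0.893 × 19.32 = 17.3 g.

17.3 g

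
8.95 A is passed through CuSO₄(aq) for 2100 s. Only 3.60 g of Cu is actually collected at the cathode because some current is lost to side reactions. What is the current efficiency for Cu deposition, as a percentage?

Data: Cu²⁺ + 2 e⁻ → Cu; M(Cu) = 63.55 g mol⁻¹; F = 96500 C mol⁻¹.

Q = I·t = 8.950 × 2100.0 = 18800 C; n(e⁻) = 18800/96500 = 0.1948 mol.
Theoretical n(Cu) = n(e⁻)/2 = 0.09738 mol, i.e. m_theo = 0.09738 × 63.55 = 6.189 g.
Efficiency = m_actual / m_theo = 3.60 / 6.189 = 58.2 %.

58.2 %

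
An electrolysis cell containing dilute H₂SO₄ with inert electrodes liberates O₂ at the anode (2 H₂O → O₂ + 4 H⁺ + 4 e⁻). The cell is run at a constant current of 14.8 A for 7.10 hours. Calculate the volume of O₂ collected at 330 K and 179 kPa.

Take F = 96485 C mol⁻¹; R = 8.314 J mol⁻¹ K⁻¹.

Q = I·t = 14.80 A × 25560 s = 378300 C.
n(e⁻) = Q/F = 378300 / 96485 = 3.921 mol.
4 electrons are transferred per O₂ molecule, so n(O₂) = 3.921 / 4 = 0.9802 mol.
V = nRT/P = (0.9802 × 8.314 × 330) / (179 × 10³ Pa) = 0.0150 m³ = 15.0 L.

15.0 L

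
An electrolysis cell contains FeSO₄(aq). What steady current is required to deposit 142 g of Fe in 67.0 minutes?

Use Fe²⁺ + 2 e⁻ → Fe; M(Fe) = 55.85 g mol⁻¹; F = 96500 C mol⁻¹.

n(Fe) = 142 / 55.85 = 2.543 mol.
n(e⁻) = 2 × 2.543 = 5.085 mol.
Q = n(e⁻)·F = 5.085 × 96500 = 490700 C.
I = Q/t = 490700 / 4020.0 s = 122 A.

122 A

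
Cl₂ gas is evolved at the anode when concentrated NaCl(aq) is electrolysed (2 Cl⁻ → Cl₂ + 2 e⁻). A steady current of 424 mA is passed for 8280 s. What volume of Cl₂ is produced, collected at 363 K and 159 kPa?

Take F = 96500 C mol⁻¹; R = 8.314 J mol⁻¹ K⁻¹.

0.345 L

Q = I·t = 0.4240 A × 8280.0 s = 3511 C.
n(e⁻) = Q/F = 3511 / 96500 = 0.03638 mol.
2 electrons are transferred per Cl₂ molecule, so n(Cl₂) = 0.03638 / 2 = 0.01819 mol.
V = nRT/P = (0.01819 × 8.314 × 363) / (159 × 10³ Pa) = 3.45 × 10⁻⁴ m³ = 0.345 L.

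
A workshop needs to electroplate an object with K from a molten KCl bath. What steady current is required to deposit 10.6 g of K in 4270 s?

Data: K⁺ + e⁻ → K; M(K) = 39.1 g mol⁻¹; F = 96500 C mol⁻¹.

6.13 A

n(K) = 10.6 / 39.1 = 0.2711 mol.
n(e⁻) = 1 × 0.2711 = 0.2711 mol.
Q = n(e⁻)·F = 0.2711 × 96500 = 26160 C.
I = Q/t = 26160 / 4270.0 s = 6.13 A.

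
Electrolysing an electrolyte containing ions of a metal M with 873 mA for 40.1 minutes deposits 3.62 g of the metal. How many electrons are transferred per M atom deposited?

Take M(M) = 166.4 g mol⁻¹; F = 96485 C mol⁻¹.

Q = I·t = 0.8730 A × 2406.0 s = 2100 C, so n(e⁻) = 2100/96485 = 0.02177 mol.
n(M) deposited = 3.62 / 166.4 = 0.02175 mol.
Electrons per atom = n(e⁻)/n(M) = 0.02177 / 0.02175 = 1.00 ≈ 1, so the ion is M⁺.

1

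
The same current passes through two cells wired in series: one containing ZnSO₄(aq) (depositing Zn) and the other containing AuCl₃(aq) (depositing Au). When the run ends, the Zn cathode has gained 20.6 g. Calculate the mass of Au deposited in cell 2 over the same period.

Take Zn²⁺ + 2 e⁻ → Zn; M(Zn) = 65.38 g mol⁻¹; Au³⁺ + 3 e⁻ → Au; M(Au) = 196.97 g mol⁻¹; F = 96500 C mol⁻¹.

n(Zn) = 20.6 / 65.38 = 0.3151 mol.
Since Zn²⁺ + 2 e⁻ → Zn, n(e⁻) passed = 2 × 0.3151 = 0.6302 mol.
Cells in series carry the same charge, so the same 0.6302 mol of electrons passes through cell 2.
Au³⁺ + 3 e⁻ → Au, so n(Au) = 0.6302 / 3 = 0.2101 mol.
m(Au) = 0.2101 × 196.97 = 41.4 g.

41.4 g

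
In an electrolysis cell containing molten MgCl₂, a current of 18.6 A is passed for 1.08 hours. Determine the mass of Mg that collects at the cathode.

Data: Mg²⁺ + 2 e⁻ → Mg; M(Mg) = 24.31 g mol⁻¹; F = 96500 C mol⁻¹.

9.11 g

Q = I·t = 18.60 A × 3888.0 s = 72320 C.
n(e⁻) = Q/F = 72320 / 96500 = 0.7494 mol.
Mg²⁺ + 2 e⁻ → Mg, so n(Mg) = n(e⁻)/2 = 0.3747 mol.
m = n·M = 0.3747 × 24.31 = 9.11 g.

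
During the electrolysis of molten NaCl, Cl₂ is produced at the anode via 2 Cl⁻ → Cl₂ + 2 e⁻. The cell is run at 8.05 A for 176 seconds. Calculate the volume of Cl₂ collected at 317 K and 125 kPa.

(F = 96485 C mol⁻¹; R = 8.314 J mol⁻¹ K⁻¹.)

Q = I·t = 8.050 A × 176.00 s = 1417 C.
n(e⁻) = Q/F = 1417 / 96485 = 0.01468 mol.
2 electrons are transferred per Cl₂ molecule, so n(Cl₂) = 0.01468 / 2 = 0.007342 mol.
V = nRT/P = (0.007342 × 8.314 × 317) / (125 × 10³ Pa) = 1.55 × 10⁻⁴ m³ = 0.155 L.

0.155 L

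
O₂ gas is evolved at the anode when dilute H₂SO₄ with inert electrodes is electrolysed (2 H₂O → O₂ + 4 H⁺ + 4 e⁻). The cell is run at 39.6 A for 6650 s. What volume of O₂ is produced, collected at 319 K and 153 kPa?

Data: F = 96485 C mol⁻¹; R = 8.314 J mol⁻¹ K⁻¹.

11.8 L

Q = I·t = 39.60 A × 6650.0 s = 263300 C.
n(e⁻) = Q/F = 263300 / 96485 = 2.729 mol.
4 electrons are transferred per O₂ molecule, so n(O₂) = 2.729 / 4 = 0.6823 mol.
V = nRT/P = (0.6823 × 8.314 × 319) / (153 × 10³ Pa) = 0.0118 m³ = 11.8 L.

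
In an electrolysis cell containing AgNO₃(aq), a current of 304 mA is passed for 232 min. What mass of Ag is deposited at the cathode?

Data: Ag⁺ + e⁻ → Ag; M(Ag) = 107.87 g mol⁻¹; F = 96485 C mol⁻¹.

4.73 g

Q = I·t = 0.3040 A × 13920 s = 4232 C.
n(e⁻) = Q/F = 4232 / 96485 = 0.04386 mol.
Ag⁺ + e⁻ → Ag, so n(Ag) = n(e⁻)/1 = 0.04386 mol.
m = n·M = 0.04386 × 107.87 = 4.73 g.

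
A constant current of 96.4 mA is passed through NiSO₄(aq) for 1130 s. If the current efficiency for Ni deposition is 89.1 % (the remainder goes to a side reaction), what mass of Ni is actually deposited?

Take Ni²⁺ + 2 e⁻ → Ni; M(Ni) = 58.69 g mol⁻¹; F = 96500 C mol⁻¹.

Q = I·t = 0.09640 × 1130.0 = 108.9 C.
n(e⁻) = 108.9/96500 = 0.001129 mol; theoretically n(Ni) = 0.001129/2 = 0.0005644 mol, m_theo = 0.03313 g.
At 89.1 % efficiency, m_actual = 0.891 × 0.03313 = 0.0295 g.

0.0295 g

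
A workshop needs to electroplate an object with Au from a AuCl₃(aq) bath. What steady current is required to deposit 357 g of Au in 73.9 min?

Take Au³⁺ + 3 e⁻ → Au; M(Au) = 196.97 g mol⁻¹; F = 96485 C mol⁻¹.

118 A

n(Au) = 357 / 196.97 = 1.812 mol.
n(e⁻) = 3 × 1.812 = 5.437 mol.
Q = n(e⁻)·F = 5.437 × 96485 = 524600 C.
I = Q/t = 524600 / 4434.0 s = 118 A.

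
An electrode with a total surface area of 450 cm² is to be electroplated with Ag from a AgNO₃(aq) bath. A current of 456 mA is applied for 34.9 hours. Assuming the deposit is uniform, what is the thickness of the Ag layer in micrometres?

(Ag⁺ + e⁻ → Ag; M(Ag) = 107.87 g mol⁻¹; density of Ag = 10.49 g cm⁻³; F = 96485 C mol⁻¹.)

Q = I·t = 0.4560 × 125640 = 57290 C; n(e⁻) = 0.5938 mol.
n(Ag) = n(e⁻)/1 = 0.5938 mol, so m = 0.5938 × 107.87 = 64.05 g.
Volume = m/ρ = 64.05 / 10.49 = 6.106 cm³.
Thickness = V/A = 6.106 / 450 = 0.0136 cm = 136 μm.

136 μm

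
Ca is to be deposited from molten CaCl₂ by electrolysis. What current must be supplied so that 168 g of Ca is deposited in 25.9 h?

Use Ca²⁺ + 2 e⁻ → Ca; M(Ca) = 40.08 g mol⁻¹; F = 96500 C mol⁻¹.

8.68 A

n(Ca) = 168 / 40.08 = 4.192 mol.
n(e⁻) = 2 × 4.192 = 8.383 mol.
Q = n(e⁻)·F = 8.383 × 96500 = 809000 C.
I = Q/t = 809000 / 93240 s = 8.68 A.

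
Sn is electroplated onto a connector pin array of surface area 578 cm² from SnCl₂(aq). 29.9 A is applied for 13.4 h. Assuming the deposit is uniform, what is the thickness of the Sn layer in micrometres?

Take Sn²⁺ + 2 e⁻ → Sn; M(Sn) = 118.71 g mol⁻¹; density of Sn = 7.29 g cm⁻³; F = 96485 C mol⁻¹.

Q = I·t = 29.90 × 48240 = 1442000 C; n(e⁻) = 14.95 mol.
n(Sn) = n(e⁻)/2 = 7.475 mol, so m = 7.475 × 118.71 = 887.3 g.
Volume = m/ρ = 887.3 / 7.29 = 121.7 cm³.
Thickness = V/A = 121.7 / 578 = 0.211 cm = 2110 μm.

2110 μm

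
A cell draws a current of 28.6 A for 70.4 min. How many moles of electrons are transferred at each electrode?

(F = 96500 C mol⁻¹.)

1.25 mol

Q = I·t = 28.60 A × 4224.0 s = 120800 C.
n(e⁻) = Q/F = 120800 / 96500 = 1.25 mol.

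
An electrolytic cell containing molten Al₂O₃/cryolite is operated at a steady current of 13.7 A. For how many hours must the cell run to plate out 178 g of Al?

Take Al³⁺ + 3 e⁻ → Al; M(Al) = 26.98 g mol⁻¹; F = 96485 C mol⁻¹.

38.7 h

n(Al) = m/M = 178 / 26.98 = 6.597 mol.
Each Al atom requires 3 electrons, so n(e⁻) = 3 × 6.597 = 19.79 mol.
Q = n(e⁻)·F = 19.79 × 96485 = 1910000 C.
t = Q/I = 1910000 / 13.70 A = 139400 s = 38.7 h.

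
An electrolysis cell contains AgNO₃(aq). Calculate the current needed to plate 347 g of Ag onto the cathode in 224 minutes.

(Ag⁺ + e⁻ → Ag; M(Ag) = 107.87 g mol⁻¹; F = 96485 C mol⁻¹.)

n(Ag) = 347 / 107.87 = 3.217 mol.
n(e⁻) = 1 × 3.217 = 3.217 mol.
Q = n(e⁻)·F = 3.217 × 96485 = 310400 C.
I = Q/t = 310400 / 13440 s = 23.1 A.

23.1 A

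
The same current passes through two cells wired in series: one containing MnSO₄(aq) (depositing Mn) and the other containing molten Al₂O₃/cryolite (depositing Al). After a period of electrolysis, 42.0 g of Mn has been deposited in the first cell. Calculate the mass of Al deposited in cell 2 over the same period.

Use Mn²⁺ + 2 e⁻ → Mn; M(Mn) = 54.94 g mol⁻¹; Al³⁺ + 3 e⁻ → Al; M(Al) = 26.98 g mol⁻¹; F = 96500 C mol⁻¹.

n(Mn) = 42.0 / 54.94 = 0.7645 mol.
Since Mn²⁺ + 2 e⁻ → Mn, n(e⁻) passed = 2 × 0.7645 = 1.529 mol.
Cells in series carry the same charge, so the same 1.529 mol of electrons passes through cell 2.
Al³⁺ + 3 e⁻ → Al, so n(Al) = 1.529 / 3 = 0.5096 mol.
m(Al) = 0.5096 × 26.98 = 13.8 g.

13.8 g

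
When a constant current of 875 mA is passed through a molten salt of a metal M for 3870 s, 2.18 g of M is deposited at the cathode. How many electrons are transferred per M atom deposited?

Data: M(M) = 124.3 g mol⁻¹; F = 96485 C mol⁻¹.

Q = I·t = 0.8750 A × 3870.0 s = 3386 C, so n(e⁻) = 3386/96485 = 0.03510 mol.
n(M) deposited = 2.18 / 124.3 = 0.01754 mol.
Electrons per atom = n(e⁻)/n(M) = 0.03510 / 0.01754 = 2.00 ≈ 2, so the ion is M²⁺.

2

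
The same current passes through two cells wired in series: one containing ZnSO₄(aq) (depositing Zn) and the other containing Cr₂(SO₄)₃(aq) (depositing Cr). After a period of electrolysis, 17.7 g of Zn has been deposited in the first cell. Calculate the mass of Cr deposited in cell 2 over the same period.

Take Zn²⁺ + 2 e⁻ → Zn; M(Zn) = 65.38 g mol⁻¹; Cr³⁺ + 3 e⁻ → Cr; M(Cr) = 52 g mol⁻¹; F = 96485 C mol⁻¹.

n(Zn) = 17.7 / 65.38 = 0.2707 mol.
Since Zn²⁺ + 2 e⁻ → Zn, n(e⁻) passed = 2 × 0.2707 = 0.5414 mol.
Cells in series carry the same charge, so the same 0.5414 mol of electrons passes through cell 2.
Cr³⁺ + 3 e⁻ → Cr, so n(Cr) = 0.5414 / 3 = 0.1805 mol.
m(Cr) = 0.1805 × 52 = 9.39 g.

9.39 g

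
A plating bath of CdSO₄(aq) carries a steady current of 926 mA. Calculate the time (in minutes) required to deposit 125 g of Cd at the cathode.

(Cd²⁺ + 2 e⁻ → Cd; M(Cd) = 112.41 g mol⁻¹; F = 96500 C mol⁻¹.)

3860 min

n(Cd) = m/M = 125 / 112.41 = 1.112 mol.
Each Cd atom requires 2 electrons, so n(e⁻) = 2 × 1.112 = 2.224 mol.
Q = n(e⁻)·F = 2.224 × 96500 = 214600 C.
t = Q/I = 214600 / 0.9260 A = 231800 s = 3860 min.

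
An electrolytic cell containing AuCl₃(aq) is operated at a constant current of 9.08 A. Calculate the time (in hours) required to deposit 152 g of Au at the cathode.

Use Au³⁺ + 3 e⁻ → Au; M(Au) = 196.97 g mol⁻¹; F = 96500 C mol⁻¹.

n(Au) = m/M = 152 / 196.97 = 0.7717 mol.
Each Au atom requires 3 electrons, so n(e⁻) = 3 × 0.7717 = 2.315 mol.
Q = n(e⁻)·F = 2.315 × 96500 = 223400 C.
t = Q/I = 223400 / 9.080 A = 24600 s = 6.83 h.

6.83 h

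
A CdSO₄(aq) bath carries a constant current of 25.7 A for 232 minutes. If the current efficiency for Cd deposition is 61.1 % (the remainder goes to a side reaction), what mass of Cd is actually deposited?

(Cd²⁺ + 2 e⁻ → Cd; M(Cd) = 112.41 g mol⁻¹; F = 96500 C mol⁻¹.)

Q = I·t = 25.70 × 13920 = 357700 C.
n(e⁻) = 357700/96500 = 3.707 mol; theoretically n(Cd) = 3.707/2 = 1.854 mol, m_theo = 208.4 g.
At 61.1 % efficiency, m_actual = 0.611 × 208.4 = 127 g.

127 g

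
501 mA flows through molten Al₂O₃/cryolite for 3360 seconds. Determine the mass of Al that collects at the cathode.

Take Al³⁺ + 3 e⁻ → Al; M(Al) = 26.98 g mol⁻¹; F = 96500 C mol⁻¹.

Q = I·t = 0.5010 A × 3360.0 s = 1683 C.
n(e⁻) = Q/F = 1683 / 96500 = 0.01744 mol.
Al³⁺ + 3 e⁻ → Al, so n(Al) = n(e⁻)/3 = 0.005815 mol.
m = n·M = 0.005815 × 26.98 = 0.157 g.

0.157 g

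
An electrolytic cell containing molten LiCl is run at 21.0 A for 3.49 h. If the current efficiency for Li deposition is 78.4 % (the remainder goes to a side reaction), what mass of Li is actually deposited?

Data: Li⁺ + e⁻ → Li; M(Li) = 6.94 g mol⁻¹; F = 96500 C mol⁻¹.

14.9 g

Q = I·t = 21.00 × 12564 = 263800 C.
n(e⁻) = 263800/96500 = 2.734 mol; theoretically n(Li) = 2.734/1 = 2.734 mol, m_theo = 18.97 g.
At 78.4 % efficiency, m_actual = 0.784 × 18.97 = 14.9 g.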